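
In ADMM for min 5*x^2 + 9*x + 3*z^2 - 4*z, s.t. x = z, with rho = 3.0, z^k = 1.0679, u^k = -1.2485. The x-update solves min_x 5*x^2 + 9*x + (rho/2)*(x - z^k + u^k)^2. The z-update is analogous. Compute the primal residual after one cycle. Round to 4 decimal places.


ADMM iteration with rho = 3.0, z^k = 1.0679, u^k = -1.2485
Step 1: x-update.
Minimize 5*x^2 + 9*x + (3.0/2)*(x - 1.0679 - 1.2485)^2
FOC: (2*5 + 3.0)*x = -9 + 3.0*(1.0679 + 1.2485)
x^{k+1} = -0.1578
Step 2: z-update.
Minimize 3*z^2 - 4*z + (3.0/2)*(-0.1578 - z - 1.2485)^2
FOC: (2*3 + 3.0)*z = 4 + 3.0*(-0.1578 - 1.2485)
z^{k+1} = -0.0243
Step 3: u-update.
u^{k+1} = -1.2485 - 0.1578 + 0.0243 = -1.3819
Step 4: Primal residual = |-0.1578 + 0.0243| = 0.1334


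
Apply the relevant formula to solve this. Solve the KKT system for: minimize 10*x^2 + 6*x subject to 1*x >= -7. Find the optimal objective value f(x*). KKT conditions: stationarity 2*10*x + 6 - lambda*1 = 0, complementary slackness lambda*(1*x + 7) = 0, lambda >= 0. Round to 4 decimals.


Step 1: Try lambda = 0 (constraint inactive).
Stationarity: 2*10*x + 6 = 0
x* = -6/(2*10) = -0.3
Check constraint: 1*-0.3 = -0.3 >= -7 -- satisfied.
Step 2: Compute optimal value.
f(x*) = 10*(-0.3)^2 + 6*(-0.3) = -0.9


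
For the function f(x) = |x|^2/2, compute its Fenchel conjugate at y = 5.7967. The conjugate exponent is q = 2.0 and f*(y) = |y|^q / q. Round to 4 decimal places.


The conjugate exponent q satisfies 1/p + 1/q = 1.
p = 2, so q = 2/(2 - 1) = 2.0
|y|^q = 5.7967^2.0 = 33.6017
f*(5.7967) = 33.6017 / 2.0 = 16.8009


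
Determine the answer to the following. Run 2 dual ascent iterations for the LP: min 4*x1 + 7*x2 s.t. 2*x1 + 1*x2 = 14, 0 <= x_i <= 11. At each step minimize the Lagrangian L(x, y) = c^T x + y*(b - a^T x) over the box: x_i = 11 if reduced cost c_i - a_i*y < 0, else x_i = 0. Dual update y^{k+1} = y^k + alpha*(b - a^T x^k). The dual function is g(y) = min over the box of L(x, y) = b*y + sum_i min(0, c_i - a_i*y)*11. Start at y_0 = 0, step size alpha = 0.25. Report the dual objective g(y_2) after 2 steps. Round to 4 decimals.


Dual ascent for LP: min 4*x1 + 7*x2, 2*x1 + 1*x2 = 14, 0 <= x_i <= 11
Step 1: y^k = 0.0, reduced costs: (4.0, 7.0)
  x^k = (0.0, 0.0), subgradient = b - a^T x = 14.0
  y^{k+1} = 0.0 + 0.25*14.0 = 3.5
Step 2: y^k = 3.5, reduced costs: (-3.0, 3.5)
  x^k = (11.0, 0.0), subgradient = b - a^T x = -8.0
  y^{k+1} = 3.5 + 0.25*-8.0 = 1.5
Dual objective at y_2 = 1.5: reduced costs (1.0, 5.5), box minimizer x = (0.0, 0.0)
g(y_2) = b*y + (c1 - a1*y)*x1 + (c2 - a2*y)*x2 = 14*1.5 + 1.0*0.0 + 5.5*0.0 = 21.0 + 0.0 + 0.0 = 21.0


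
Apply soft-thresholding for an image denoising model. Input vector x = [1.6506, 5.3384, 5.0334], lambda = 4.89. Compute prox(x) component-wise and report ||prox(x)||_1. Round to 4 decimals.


Soft-thresholding with lambda = 4.89:
prox(1.6506) = sign(1.6506)*max(|1.6506| - 4.89, 0) = 0.0
prox(5.3384) = sign(5.3384)*max(|5.3384| - 4.89, 0) = 0.4484
prox(5.0334) = sign(5.0334)*max(|5.0334| - 4.89, 0) = 0.1434
prox(x) = [0.0, 0.4484, 0.1434]
||prox(x)||_1 = 0.0 + 0.4484 + 0.1434 = 0.5918


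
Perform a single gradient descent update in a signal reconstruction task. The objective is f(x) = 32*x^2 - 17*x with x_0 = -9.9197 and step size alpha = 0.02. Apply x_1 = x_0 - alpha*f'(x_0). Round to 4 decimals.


We compute the gradient at x_0 and apply the update.
f'(x) = 64*x - 17
f'(-9.9197) = 64*-9.9197 - 17 = -651.8608
x_1 = -9.9197 - 0.02*-651.8608 = 3.1175


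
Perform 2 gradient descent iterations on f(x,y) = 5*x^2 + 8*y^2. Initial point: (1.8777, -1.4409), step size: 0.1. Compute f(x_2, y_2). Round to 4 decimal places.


Gradient descent on f(x,y) = 5*x^2 + 8*y^2.
Starting point: (1.8777, -1.4409), alpha = 0.1
Step 1: grad_x = 2*5*1.8777 = 18.777, grad_y = 2*8*-1.4409 = -23.0544
  x_1 = 1.8777 - 0.1*18.777 = -0.0
  y_1 = -1.4409 - 0.1*-23.0544 = 0.8645
Step 2: grad_x = 2*5*-0.0 = -0.0, grad_y = 2*8*0.8645 = 13.8326
  x_2 = -0.0 - 0.1*-0.0 = 0.0
  y_2 = 0.8645 - 0.1*13.8326 = -0.5187
f(0.0, -0.5187) = 5*0.0^2 + 8*(-0.5187)^2 = 2.1526


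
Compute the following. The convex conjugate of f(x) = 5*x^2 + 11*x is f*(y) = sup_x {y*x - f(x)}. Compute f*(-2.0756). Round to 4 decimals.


f*(y) = sup_x {y*x - a*x^2 - b*x} = sup_x {(y-b)*x - a*x^2}
FOC: (y - b) - 2a*x = 0 => x* = (y - b)/(2a)
x* = (-2.0756 - 11)/(2*5) = -1.3076
f*(-2.0756) = (y-b)^2/(4a) = (-2.0756 - 11)^2/(4*5)
= 170.9713/20 = 8.5486


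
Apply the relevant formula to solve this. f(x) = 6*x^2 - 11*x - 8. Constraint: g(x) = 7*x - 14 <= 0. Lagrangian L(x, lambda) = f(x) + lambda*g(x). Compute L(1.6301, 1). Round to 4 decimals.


Step 1: Evaluate f(x).
f(1.6301) = 6*1.6301^2 - 11*1.6301 - 8 = -9.9877
Step 2: Evaluate g(x).
g(1.6301) = 7*1.6301 - 14 = -2.5893
Step 3: Compute Lagrangian.
L = -9.9877 + 1*-2.5893 = -12.577


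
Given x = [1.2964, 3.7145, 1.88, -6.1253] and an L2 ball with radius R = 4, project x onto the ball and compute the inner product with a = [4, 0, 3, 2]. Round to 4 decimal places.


Step 1: Compute ||x|| (intermediates to 6 decimals).
||x|| = sqrt(1.2964^2 + 3.7145^2 + 1.88^2 + (-6.1253)^2) = 7.518767
Step 2: Project.
Since ||x|| > R, scale = R/||x|| = 4/7.518767 = 0.532002, proj(x) = scale * x
proj(x) = [0.689687, 1.976121, 1.000164, -3.258672]
Step 3: Dot product.
a^T * proj(x) = 4*0.689687 + 0*1.976121 + 3*1.000164 + 2*(-3.258672) = -0.7581


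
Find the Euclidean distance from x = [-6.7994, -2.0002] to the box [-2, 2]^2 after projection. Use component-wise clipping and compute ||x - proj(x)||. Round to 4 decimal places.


Project each component onto [-2, 2].
clip(-6.7994) = -2.0, clip(-2.0002) = -2.0
Projection = [-2.0, -2.0]
Squared diffs: [23.0342, 0.0]
Distance = sqrt(23.0342) = 4.7994


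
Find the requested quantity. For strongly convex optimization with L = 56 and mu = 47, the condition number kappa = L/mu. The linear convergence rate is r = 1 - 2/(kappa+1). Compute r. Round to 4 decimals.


Step 1: Compute the condition number.
kappa = L/mu = 56/47 = 1.1915
Step 2: Compute the convergence rate.
r = 1 - 2/(kappa + 1) = 1 - 2*mu/(L + mu) = (L - mu)/(L + mu) = 9/103 = 0.0874


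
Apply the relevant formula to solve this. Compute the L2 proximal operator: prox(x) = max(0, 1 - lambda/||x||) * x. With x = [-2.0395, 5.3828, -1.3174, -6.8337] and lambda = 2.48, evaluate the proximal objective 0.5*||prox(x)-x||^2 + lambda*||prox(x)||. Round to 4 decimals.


Step 1: Compute ||x||.
||x|| = 9.0316
Step 2: Compute scaling factor.
scale = max(0, 1 - 2.48/9.0316) = 0.7254
Step 3: prox(x) = [-1.4795, 3.9047, -0.9557, -4.9572]
||prox(x)|| = 6.5516
Step 4: Proximal objective.
0.5*||prox-x||^2 = 3.0752
lambda*||prox|| = 16.248
Total = 19.3231


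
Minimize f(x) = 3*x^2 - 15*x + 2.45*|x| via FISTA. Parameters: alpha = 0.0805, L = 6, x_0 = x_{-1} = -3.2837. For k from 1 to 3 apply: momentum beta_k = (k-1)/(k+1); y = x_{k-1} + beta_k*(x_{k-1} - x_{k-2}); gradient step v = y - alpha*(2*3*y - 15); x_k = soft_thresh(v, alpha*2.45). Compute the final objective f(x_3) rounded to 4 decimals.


FISTA on f(x) = 3*x^2 - 15*x + 2.45*|x|
L = 6, alpha = 0.0805
Iteration 1: beta = 0.0, y = -3.2837 + 0.0*(-3.2837 + 3.2837) = -3.2837
  grad(y) = -34.7022, v = y - alpha*grad = -0.4902
  prox(v) = soft_thresh(-0.4902, 0.1972) = -0.2929
Iteration 2: beta = 0.3333, y = -0.2929 + 0.3333*(-0.2929 + 3.2837) = 0.704
  grad(y) = -10.7762, v = y - alpha*grad = 1.5715
  prox(v) = soft_thresh(1.5715, 0.1972) = 1.3742
Iteration 3: beta = 0.5, y = 1.3742 + 0.5*(1.3742 + 0.2929) = 2.2078
  grad(y) = -1.7531, v = y - alpha*grad = 2.3489
  prox(v) = soft_thresh(2.3489, 0.1972) = 2.1517
f(x_3) = 3*2.1517^2 - 15*2.1517 + 2.45*|2.1517| = -13.1144


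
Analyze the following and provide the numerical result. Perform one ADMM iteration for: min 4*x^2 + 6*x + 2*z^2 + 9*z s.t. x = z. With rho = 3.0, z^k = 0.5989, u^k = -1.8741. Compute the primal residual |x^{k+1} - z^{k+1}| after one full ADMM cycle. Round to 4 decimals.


ADMM iteration with rho = 3.0, z^k = 0.5989, u^k = -1.8741
Step 1: x-update.
Minimize 4*x^2 + 6*x + (3.0/2)*(x - 0.5989 - 1.8741)^2
FOC: (2*4 + 3.0)*x = -6 + 3.0*(0.5989 + 1.8741)
x^{k+1} = 0.129
Step 2: z-update.
Minimize 2*z^2 + 9*z + (3.0/2)*(0.129 - z - 1.8741)^2
FOC: (2*2 + 3.0)*z = -9 + 3.0*(0.129 - 1.8741)
z^{k+1} = -2.0336
Step 3: u-update.
u^{k+1} = -1.8741 + 0.129 + 2.0336 = 0.2885
Step 4: Primal residual = |0.129 + 2.0336| = 2.1626


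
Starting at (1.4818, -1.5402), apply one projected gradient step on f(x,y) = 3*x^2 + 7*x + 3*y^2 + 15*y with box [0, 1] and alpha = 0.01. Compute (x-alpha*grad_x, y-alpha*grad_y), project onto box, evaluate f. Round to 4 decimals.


Step 1: Compute gradient at (1.4818, -1.5402).
grad_x = 2*3*1.4818 + 7 = 15.8908
grad_y = 2*3*-1.5402 + 15 = 5.7588
Step 2: Gradient step.
x_raw = 1.4818 - 0.01*15.8908 = 1.3229
y_raw = -1.5402 - 0.01*5.7588 = -1.5978
Step 3: Project onto [0, 1].
x_proj = clip(1.3229) = 1.0
y_proj = clip(-1.5978) = 0.0
Step 4: Evaluate f.
f(1.0, 0.0) = 10.0


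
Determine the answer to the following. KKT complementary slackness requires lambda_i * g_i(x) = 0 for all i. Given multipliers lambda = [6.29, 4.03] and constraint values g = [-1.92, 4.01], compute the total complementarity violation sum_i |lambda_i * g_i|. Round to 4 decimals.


KKT complementary slackness check:
lambda_1 * g_1 = 6.29 * -1.92 = -12.0768
lambda_2 * g_2 = 4.03 * 4.01 = 16.1603
Total violation = 12.0768 + 16.1603 = 28.2371


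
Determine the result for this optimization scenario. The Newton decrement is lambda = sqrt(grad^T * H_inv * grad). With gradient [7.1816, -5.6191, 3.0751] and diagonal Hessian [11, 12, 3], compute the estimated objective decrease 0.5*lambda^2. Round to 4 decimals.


Step 1: H is diagonal, so H^(-1) * g = [0.6529, -0.4683, 1.025].
Step 2: g^T H^(-1) g = sum_i g_i^2 / H_ii
  = (7.1816)^2/11 + (-5.6191)^2/12 + (3.0751)^2/3
  = 4.6887 + 2.6312 + 3.1521 = 10.4719
Step 3: Objective decrease = 0.5 * g^T H^(-1) g = 5.236


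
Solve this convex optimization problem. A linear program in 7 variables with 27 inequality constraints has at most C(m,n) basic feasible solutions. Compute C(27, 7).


Each vertex corresponds to some choice of n active constraints out of m, so the number of vertices is at most C(m, n) = m! / (n!(m-n)!).
m = 27, n = 7
Numerator: 27 * 26 * 25 * 24 * 23 * 22 * 21
Denominator: 7! = 5040
C(27, 7) = 888030


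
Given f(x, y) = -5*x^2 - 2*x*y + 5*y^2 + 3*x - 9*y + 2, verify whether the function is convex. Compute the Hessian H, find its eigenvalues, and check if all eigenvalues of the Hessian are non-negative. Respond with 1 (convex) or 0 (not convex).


The Hessian of f(x,y) = -5*x^2 - 2*x*y + 5*y^2 + 3*x - 9*y + 2 is:
H = [[-10, -2], [-2, 10]]
Trace = -10 + 10 = 0
Determinant = -10*10 - (-2)^2 = -104
Discriminant = (0)^2 - 4*-104 = 416.0
Eigenvalues: lambda_1 = -10.198, lambda_2 = 10.198
The function is not convex.

0


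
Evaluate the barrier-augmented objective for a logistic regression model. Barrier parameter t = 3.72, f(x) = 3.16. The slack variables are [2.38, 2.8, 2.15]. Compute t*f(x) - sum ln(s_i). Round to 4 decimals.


Step 1: Compute log-barrier.
ln values: [0.8671, 1.0296, 0.7655]
phi = -(0.8671 + 1.0296 + 0.7655) = -2.6622
Step 2: Compute augmented objective.
t*f(x) = 3.72*3.16 = 11.7552
Total = 11.7552 - 2.6622 = 9.093


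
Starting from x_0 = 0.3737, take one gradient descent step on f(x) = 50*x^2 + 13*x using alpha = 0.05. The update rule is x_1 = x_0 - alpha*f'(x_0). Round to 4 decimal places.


We compute the gradient at x_0 and apply the update.
f'(x) = 100*x + 13
f'(0.3737) = 100*0.3737 + 13 = 50.37
x_1 = 0.3737 - 0.05*50.37 = -2.1448


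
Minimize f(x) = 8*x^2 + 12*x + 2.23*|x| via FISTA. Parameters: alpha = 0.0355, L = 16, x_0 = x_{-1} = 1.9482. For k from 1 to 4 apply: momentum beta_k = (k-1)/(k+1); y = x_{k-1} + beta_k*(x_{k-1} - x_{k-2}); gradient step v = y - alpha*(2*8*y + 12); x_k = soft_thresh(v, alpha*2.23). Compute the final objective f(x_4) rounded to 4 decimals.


FISTA on f(x) = 8*x^2 + 12*x + 2.23*|x|
L = 16, alpha = 0.0355
Iteration 1: beta = 0.0, y = 1.9482 + 0.0*(1.9482 - 1.9482) = 1.9482
  grad(y) = 43.1712, v = y - alpha*grad = 0.4156
  prox(v) = soft_thresh(0.4156, 0.0792) = 0.3365
Iteration 2: beta = 0.3333, y = 0.3365 + 0.3333*(0.3365 - 1.9482) = -0.2008
  grad(y) = 8.7874, v = y - alpha*grad = -0.5127
  prox(v) = soft_thresh(-0.5127, 0.0792) = -0.4336
Iteration 3: beta = 0.5, y = -0.4336 + 0.5*(-0.4336 - 0.3365) = -0.8186
  grad(y) = -1.0975, v = y - alpha*grad = -0.7796
  prox(v) = soft_thresh(-0.7796, 0.0792) = -0.7005
Iteration 4: beta = 0.6, y = -0.7005 + 0.6*(-0.7005 + 0.4336) = -0.8606
  grad(y) = -1.7696, v = y - alpha*grad = -0.7978
  prox(v) = soft_thresh(-0.7978, 0.0792) = -0.7186
f(x_4) = 8*(-0.7186)^2 + 12*(-0.7186) + 2.23*|-0.7186| = -2.8896


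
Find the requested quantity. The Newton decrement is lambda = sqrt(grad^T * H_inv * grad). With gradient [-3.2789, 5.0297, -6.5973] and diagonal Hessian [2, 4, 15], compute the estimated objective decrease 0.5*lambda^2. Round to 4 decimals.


Step 1: H is diagonal, so H^(-1) * g = [-1.6395, 1.2574, -0.4398].
Step 2: g^T H^(-1) g = sum_i g_i^2 / H_ii
  = (-3.2789)^2/2 + (5.0297)^2/4 + (-6.5973)^2/15
  = 5.3756 + 6.3245 + 2.9016 = 14.6017
Step 3: Objective decrease = 0.5 * g^T H^(-1) g = 7.3008


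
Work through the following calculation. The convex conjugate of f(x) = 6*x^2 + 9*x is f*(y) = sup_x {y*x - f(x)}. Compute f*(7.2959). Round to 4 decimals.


f*(y) = sup_x {y*x - a*x^2 - b*x} = sup_x {(y-b)*x - a*x^2}
FOC: (y - b) - 2a*x = 0 => x* = (y - b)/(2a)
x* = (7.2959 - 9)/(2*6) = -0.142
f*(7.2959) = (y-b)^2/(4a) = (7.2959 - 9)^2/(4*6)
= 2.904/24 = 0.121


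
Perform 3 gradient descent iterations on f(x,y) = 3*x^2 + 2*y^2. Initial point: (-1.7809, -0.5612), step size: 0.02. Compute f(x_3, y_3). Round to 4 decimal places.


Gradient descent on f(x,y) = 3*x^2 + 2*y^2.
Starting point: (-1.7809, -0.5612), alpha = 0.02
Step 1: grad_x = 2*3*-1.7809 = -10.6854, grad_y = 2*2*-0.5612 = -2.2448
  x_1 = -1.7809 - 0.02*-10.6854 = -1.5672
  y_1 = -0.5612 - 0.02*-2.2448 = -0.5163
Step 2: grad_x = 2*3*-1.5672 = -9.4032, grad_y = 2*2*-0.5163 = -2.0652
  x_2 = -1.5672 - 0.02*-9.4032 = -1.3791
  y_2 = -0.5163 - 0.02*-2.0652 = -0.475
Step 3: grad_x = 2*3*-1.3791 = -8.2748, grad_y = 2*2*-0.475 = -1.9
  x_3 = -1.3791 - 0.02*-8.2748 = -1.2136
  y_3 = -0.475 - 0.02*-1.9 = -0.437
f(-1.2136, -0.437) = 3*(-1.2136)^2 + 2*(-0.437)^2 = 4.8007


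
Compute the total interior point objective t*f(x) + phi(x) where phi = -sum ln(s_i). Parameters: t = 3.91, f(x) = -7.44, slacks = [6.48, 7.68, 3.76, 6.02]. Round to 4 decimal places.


Step 1: Compute log-barrier.
ln values: [1.8687, 2.0386, 1.3244, 1.7951]
phi = -(1.8687 + 2.0386 + 1.3244 + 1.7951) = -7.0268
Step 2: Compute augmented objective.
t*f(x) = 3.91*-7.44 = -29.0904
Total = -29.0904 - 7.0268 = -36.1172


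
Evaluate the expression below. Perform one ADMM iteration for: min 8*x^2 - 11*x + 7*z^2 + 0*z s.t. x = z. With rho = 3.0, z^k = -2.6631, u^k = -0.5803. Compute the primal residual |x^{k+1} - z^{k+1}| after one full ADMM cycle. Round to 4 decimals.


ADMM iteration with rho = 3.0, z^k = -2.6631, u^k = -0.5803
Step 1: x-update.
Minimize 8*x^2 - 11*x + (3.0/2)*(x + 2.6631 - 0.5803)^2
FOC: (2*8 + 3.0)*x = 11 + 3.0*(-2.6631 + 0.5803)
x^{k+1} = 0.2501
Step 2: z-update.
Minimize 7*z^2 + 0*z + (3.0/2)*(0.2501 - z - 0.5803)^2
FOC: (2*7 + 3.0)*z = 0 + 3.0*(0.2501 - 0.5803)
z^{k+1} = -0.0583
Step 3: u-update.
u^{k+1} = -0.5803 + 0.2501 + 0.0583 = -0.2719
Step 4: Primal residual = |0.2501 + 0.0583| = 0.3084


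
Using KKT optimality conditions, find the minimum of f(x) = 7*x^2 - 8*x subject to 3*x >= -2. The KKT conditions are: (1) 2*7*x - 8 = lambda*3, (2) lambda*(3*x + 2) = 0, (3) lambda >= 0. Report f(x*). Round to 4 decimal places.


Step 1: Try lambda = 0 (constraint inactive).
Stationarity: 2*7*x - 8 = 0
x* = 8/(2*7) = 4/7 = 0.5714 (rounded; the exact value 4/7 is used below)
Check constraint: 3*0.5714 = 1.7142 >= -2 -- satisfied.
Step 2: Compute optimal value.
f(x*) = 7*(4/7)^2 - 8*(4/7) = -2.2857


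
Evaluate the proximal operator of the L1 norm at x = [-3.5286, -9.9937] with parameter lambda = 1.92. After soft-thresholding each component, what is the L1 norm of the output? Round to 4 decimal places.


Soft-thresholding with lambda = 1.92:
prox(-3.5286) = sign(-3.5286)*max(|-3.5286| - 1.92, 0) = -1.6086
prox(-9.9937) = sign(-9.9937)*max(|-9.9937| - 1.92, 0) = -8.0737
prox(x) = [-1.6086, -8.0737]
||prox(x)||_1 = 1.6086 + 8.0737 = 9.6823


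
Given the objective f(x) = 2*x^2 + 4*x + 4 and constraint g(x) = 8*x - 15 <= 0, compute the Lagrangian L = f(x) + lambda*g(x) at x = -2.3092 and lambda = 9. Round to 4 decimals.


Step 1: Evaluate f(x).
f(-2.3092) = 2*(-2.3092)^2 + 4*(-2.3092) + 4 = 5.428
Step 2: Evaluate g(x).
g(-2.3092) = 8*-2.3092 - 15 = -33.4736
Step 3: Compute Lagrangian.
L = 5.428 + 9*-33.4736 = -295.8344


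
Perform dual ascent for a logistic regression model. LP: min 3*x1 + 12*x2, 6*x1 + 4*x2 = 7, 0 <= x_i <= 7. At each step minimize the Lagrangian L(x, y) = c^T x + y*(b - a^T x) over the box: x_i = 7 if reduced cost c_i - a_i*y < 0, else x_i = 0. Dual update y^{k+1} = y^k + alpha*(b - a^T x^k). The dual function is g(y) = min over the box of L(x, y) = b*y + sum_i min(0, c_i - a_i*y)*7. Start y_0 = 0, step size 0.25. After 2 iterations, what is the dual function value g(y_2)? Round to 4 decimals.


Dual ascent for LP: min 3*x1 + 12*x2, 6*x1 + 4*x2 = 7, 0 <= x_i <= 7
Step 1: y^k = 0.0, reduced costs: (3.0, 12.0)
  x^k = (0.0, 0.0), subgradient = b - a^T x = 7.0
  y^{k+1} = 0.0 + 0.25*7.0 = 1.75
Step 2: y^k = 1.75, reduced costs: (-7.5, 5.0)
  x^k = (7.0, 0.0), subgradient = b - a^T x = -35.0
  y^{k+1} = 1.75 + 0.25*-35.0 = -7.0
Dual objective at y_2 = -7.0: reduced costs (45.0, 40.0), box minimizer x = (0.0, 0.0)
g(y_2) = b*y + (c1 - a1*y)*x1 + (c2 - a2*y)*x2 = 7*(-7.0) + 45.0*0.0 + 40.0*0.0 = -49.0 + 0.0 + 0.0 = -49.0


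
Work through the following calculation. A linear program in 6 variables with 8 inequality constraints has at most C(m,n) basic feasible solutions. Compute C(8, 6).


Each vertex corresponds to some choice of n active constraints out of m, so the number of vertices is at most C(m, n) = m! / (n!(m-n)!).
m = 8, n = 6
Numerator: 8 * 7 * 6 * 5 * 4 * 3
Denominator: 6! = 720
C(8, 6) = 28


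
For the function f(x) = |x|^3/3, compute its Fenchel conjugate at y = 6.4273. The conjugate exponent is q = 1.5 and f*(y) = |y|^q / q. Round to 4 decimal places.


The conjugate exponent q satisfies 1/p + 1/q = 1.
p = 3, so q = 3/(3 - 1) = 1.5
|y|^q = 6.4273^1.5 = 16.2946
f*(6.4273) = 16.2946 / 1.5 = 10.863


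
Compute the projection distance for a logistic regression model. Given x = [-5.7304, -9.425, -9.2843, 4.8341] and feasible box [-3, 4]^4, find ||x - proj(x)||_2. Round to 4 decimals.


Project each component onto [-3, 4].
clip(-5.7304) = -3.0, clip(-9.425) = -3.0, clip(-9.2843) = -3.0, clip(4.8341) = 4.0
Projection = [-3.0, -3.0, -3.0, 4.0]
Squared diffs: [7.4551, 41.2806, 39.4924, 0.6957]
Distance = sqrt(88.9238) = 9.4299


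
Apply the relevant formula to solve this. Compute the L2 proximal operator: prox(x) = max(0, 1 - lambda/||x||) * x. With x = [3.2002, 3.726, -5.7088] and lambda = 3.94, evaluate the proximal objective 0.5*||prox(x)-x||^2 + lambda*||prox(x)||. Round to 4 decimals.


Step 1: Compute ||x||.
||x|| = 7.5309
Step 2: Compute scaling factor.
scale = max(0, 1 - 3.94/7.5309) = 0.4768
Step 3: prox(x) = [1.5259, 1.7766, -2.7221]
||prox(x)|| = 3.5909
Step 4: Proximal objective.
0.5*||prox-x||^2 = 7.7618
lambda*||prox|| = 14.1481
Total = 21.91


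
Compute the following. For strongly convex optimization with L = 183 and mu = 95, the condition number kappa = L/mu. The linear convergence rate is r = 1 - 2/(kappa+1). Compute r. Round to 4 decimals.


Step 1: Compute the condition number.
kappa = L/mu = 183/95 = 1.9263
Step 2: Compute the convergence rate.
r = 1 - 2/(kappa + 1) = 1 - 2*mu/(L + mu) = (L - mu)/(L + mu) = 88/278 = 0.3165


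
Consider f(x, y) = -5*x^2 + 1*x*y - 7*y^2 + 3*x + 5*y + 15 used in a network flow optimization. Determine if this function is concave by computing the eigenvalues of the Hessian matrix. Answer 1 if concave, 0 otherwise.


The Hessian of f(x,y) = -5*x^2 + 1*x*y - 7*y^2 + 3*x + 5*y + 15 is:
H = [[-10, 1], [1, -14]]
Trace = -10 - 14 = -24
Determinant = -10*-14 - (1)^2 = 139
Discriminant = (-24)^2 - 4*139 = 20.0
Eigenvalues: lambda_1 = -14.2361, lambda_2 = -9.7639
The function is concave.

1


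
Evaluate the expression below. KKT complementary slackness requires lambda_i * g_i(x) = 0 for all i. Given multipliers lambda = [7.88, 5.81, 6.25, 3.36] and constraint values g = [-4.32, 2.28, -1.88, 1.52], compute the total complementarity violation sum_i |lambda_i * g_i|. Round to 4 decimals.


KKT complementary slackness check:
lambda_1 * g_1 = 7.88 * -4.32 = -34.0416
lambda_2 * g_2 = 5.81 * 2.28 = 13.2468
lambda_3 * g_3 = 6.25 * -1.88 = -11.75
lambda_4 * g_4 = 3.36 * 1.52 = 5.1072
Total violation = 34.0416 + 13.2468 + 11.75 + 5.1072 = 64.1456


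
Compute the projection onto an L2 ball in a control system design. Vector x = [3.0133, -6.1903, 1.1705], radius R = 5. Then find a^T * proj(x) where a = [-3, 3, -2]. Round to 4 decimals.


Step 1: Compute ||x|| (intermediates to 6 decimals).
||x|| = sqrt(3.0133^2 + (-6.1903)^2 + 1.1705^2) = 6.983542
Step 2: Project.
Since ||x|| > R, scale = R/||x|| = 5/6.983542 = 0.715969, proj(x) = scale * x
proj(x) = [2.157429, -4.432063, 0.838042]
Step 3: Dot product.
a^T * proj(x) = -3*2.157429 + 3*(-4.432063) - 2*0.838042 = -21.4446


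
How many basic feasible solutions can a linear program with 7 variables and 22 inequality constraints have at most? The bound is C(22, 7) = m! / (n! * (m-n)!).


Each vertex corresponds to some choice of n active constraints out of m, so the number of vertices is at most C(m, n) = m! / (n!(m-n)!).
m = 22, n = 7
Numerator: 22 * 21 * 20 * 19 * 18 * 17 * 16
Denominator: 7! = 5040
C(22, 7) = 170544


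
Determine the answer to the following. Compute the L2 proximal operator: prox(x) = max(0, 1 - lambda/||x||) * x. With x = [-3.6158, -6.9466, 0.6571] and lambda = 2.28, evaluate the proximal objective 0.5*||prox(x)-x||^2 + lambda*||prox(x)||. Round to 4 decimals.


Step 1: Compute ||x||.
||x|| = 7.8588
Step 2: Compute scaling factor.
scale = max(0, 1 - 2.28/7.8588) = 0.7099
Step 3: prox(x) = [-2.5668, -4.9313, 0.4665]
||prox(x)|| = 5.5788
Step 4: Proximal objective.
0.5*||prox-x||^2 = 2.5992
lambda*||prox|| = 12.7197
Total = 15.3189


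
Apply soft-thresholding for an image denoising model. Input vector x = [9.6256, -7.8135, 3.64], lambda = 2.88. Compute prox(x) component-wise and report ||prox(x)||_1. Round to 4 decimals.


Soft-thresholding with lambda = 2.88:
prox(9.6256) = sign(9.6256)*max(|9.6256| - 2.88, 0) = 6.7456
prox(-7.8135) = sign(-7.8135)*max(|-7.8135| - 2.88, 0) = -4.9335
prox(3.64) = sign(3.64)*max(|3.64| - 2.88, 0) = 0.76
prox(x) = [6.7456, -4.9335, 0.76]
||prox(x)||_1 = 6.7456 + 4.9335 + 0.76 = 12.4391


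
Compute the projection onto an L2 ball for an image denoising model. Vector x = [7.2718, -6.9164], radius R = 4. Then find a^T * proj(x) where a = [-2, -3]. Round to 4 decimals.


Step 1: Compute ||x|| (intermediates to 6 decimals).
||x|| = sqrt(7.2718^2 + (-6.9164)^2) = 10.035719
Step 2: Project.
Since ||x|| > R, scale = R/||x|| = 4/10.035719 = 0.398576, proj(x) = scale * x
proj(x) = [2.898365, -2.756711]
Step 3: Dot product.
a^T * proj(x) = -2*2.898365 - 3*(-2.756711) = 2.4734


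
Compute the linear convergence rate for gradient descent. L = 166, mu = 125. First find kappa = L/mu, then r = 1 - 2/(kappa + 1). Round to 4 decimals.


Step 1: Compute the condition number.
kappa = L/mu = 166/125 = 1.328
Step 2: Compute the convergence rate.
r = 1 - 2/(kappa + 1) = 1 - 2*mu/(L + mu) = (L - mu)/(L + mu) = 41/291 = 0.1409


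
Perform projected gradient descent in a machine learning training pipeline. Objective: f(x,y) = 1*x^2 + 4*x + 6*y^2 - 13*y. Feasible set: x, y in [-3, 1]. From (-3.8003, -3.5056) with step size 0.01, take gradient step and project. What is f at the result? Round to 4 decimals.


Step 1: Compute gradient at (-3.8003, -3.5056).
grad_x = 2*1*-3.8003 + 4 = -3.6006
grad_y = 2*6*-3.5056 - 13 = -55.0672
Step 2: Gradient step.
x_raw = -3.8003 - 0.01*-3.6006 = -3.7643
y_raw = -3.5056 - 0.01*-55.0672 = -2.9549
Step 3: Project onto [-3, 1].
x_proj = clip(-3.7643) = -3.0
y_proj = clip(-2.9549) = -2.9549
Step 4: Evaluate f.
f(-3.0, -2.9549) = 87.8037


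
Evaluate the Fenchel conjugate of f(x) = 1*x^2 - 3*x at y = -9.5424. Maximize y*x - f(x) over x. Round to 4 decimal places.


f*(y) = sup_x {y*x - a*x^2 - b*x} = sup_x {(y-b)*x - a*x^2}
FOC: (y - b) - 2a*x = 0 => x* = (y - b)/(2a)
x* = (-9.5424 + 3)/(2*1) = -3.2712
f*(-9.5424) = (y-b)^2/(4a) = (-9.5424 + 3)^2/(4*1)
= 42.803/4 = 10.7007


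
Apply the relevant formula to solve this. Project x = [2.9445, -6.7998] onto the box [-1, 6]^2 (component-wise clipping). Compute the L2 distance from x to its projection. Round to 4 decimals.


Project each component onto [-1, 6].
clip(2.9445) = 2.9445, clip(-6.7998) = -1.0
Projection = [2.9445, -1.0]
Squared diffs: [0.0, 33.6377]
Distance = sqrt(33.6377) = 5.7998


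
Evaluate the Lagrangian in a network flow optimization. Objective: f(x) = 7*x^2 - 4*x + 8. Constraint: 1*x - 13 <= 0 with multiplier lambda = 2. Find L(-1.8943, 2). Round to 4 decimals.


Step 1: Evaluate f(x).
f(-1.8943) = 7*(-1.8943)^2 - 4*(-1.8943) + 8 = 40.6958
Step 2: Evaluate g(x).
g(-1.8943) = 1*-1.8943 - 13 = -14.8943
Step 3: Compute Lagrangian.
L = 40.6958 + 2*-14.8943 = 10.9072


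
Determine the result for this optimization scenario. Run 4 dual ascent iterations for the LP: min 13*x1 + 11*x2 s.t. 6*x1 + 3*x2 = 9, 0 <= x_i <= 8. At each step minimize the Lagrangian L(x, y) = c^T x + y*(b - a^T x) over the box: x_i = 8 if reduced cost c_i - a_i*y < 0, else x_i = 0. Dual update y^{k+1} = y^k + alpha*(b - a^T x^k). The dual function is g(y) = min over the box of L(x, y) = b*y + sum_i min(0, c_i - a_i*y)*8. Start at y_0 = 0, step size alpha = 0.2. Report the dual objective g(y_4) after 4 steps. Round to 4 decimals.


Dual ascent for LP: min 13*x1 + 11*x2, 6*x1 + 3*x2 = 9, 0 <= x_i <= 8
Step 1: y^k = 0.0, reduced costs: (13.0, 11.0)
  x^k = (0.0, 0.0), subgradient = b - a^T x = 9.0
  y^{k+1} = 0.0 + 0.2*9.0 = 1.8
Step 2: y^k = 1.8, reduced costs: (2.2, 5.6)
  x^k = (0.0, 0.0), subgradient = b - a^T x = 9.0
  y^{k+1} = 1.8 + 0.2*9.0 = 3.6
Step 3: y^k = 3.6, reduced costs: (-8.6, 0.2)
  x^k = (8.0, 0.0), subgradient = b - a^T x = -39.0
  y^{k+1} = 3.6 + 0.2*-39.0 = -4.2
Step 4: y^k = -4.2, reduced costs: (38.2, 23.6)
  x^k = (0.0, 0.0), subgradient = b - a^T x = 9.0
  y^{k+1} = -4.2 + 0.2*9.0 = -2.4
Dual objective at y_4 = -2.4: reduced costs (27.4, 18.2), box minimizer x = (0.0, 0.0)
g(y_4) = b*y + (c1 - a1*y)*x1 + (c2 - a2*y)*x2 = 9*(-2.4) + 27.4*0.0 + 18.2*0.0 = -21.6 + 0.0 + 0.0 = -21.6


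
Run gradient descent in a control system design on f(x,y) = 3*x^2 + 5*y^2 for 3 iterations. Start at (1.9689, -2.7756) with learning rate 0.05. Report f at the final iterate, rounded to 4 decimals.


Gradient descent on f(x,y) = 3*x^2 + 5*y^2.
Starting point: (1.9689, -2.7756), alpha = 0.05
Step 1: grad_x = 2*3*1.9689 = 11.8134, grad_y = 2*5*-2.7756 = -27.756
  x_1 = 1.9689 - 0.05*11.8134 = 1.3782
  y_1 = -2.7756 - 0.05*-27.756 = -1.3878
Step 2: grad_x = 2*3*1.3782 = 8.2694, grad_y = 2*5*-1.3878 = -13.878
  x_2 = 1.3782 - 0.05*8.2694 = 0.9648
  y_2 = -1.3878 - 0.05*-13.878 = -0.6939
Step 3: grad_x = 2*3*0.9648 = 5.7886, grad_y = 2*5*-0.6939 = -6.939
  x_3 = 0.9648 - 0.05*5.7886 = 0.6753
  y_3 = -0.6939 - 0.05*-6.939 = -0.347
f(0.6753, -0.347) = 3*0.6753^2 + 5*(-0.347)^2 = 1.9701


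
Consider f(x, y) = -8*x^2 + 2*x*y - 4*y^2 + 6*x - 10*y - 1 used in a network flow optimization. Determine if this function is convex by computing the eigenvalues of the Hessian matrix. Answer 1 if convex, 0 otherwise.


The Hessian of f(x,y) = -8*x^2 + 2*x*y - 4*y^2 + 6*x - 10*y - 1 is:
H = [[-16, 2], [2, -8]]
Trace = -16 - 8 = -24
Determinant = -16*-8 - (2)^2 = 124
Discriminant = (-24)^2 - 4*124 = 80.0
Eigenvalues: lambda_1 = -16.4721, lambda_2 = -7.5279
The function is not convex.

0


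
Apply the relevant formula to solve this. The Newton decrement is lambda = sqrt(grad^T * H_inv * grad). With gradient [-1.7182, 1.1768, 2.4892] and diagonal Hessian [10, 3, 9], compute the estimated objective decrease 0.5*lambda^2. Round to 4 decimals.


Step 1: H is diagonal, so H^(-1) * g = [-0.1718, 0.3923, 0.2766].
Step 2: g^T H^(-1) g = sum_i g_i^2 / H_ii
  = (-1.7182)^2/10 + (1.1768)^2/3 + (2.4892)^2/9
  = 0.2952 + 0.4616 + 0.6885 = 1.4453
Step 3: Objective decrease = 0.5 * g^T H^(-1) g = 0.7226


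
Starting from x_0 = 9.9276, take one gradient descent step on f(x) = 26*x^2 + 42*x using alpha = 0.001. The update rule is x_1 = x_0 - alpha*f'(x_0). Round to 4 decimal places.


We compute the gradient at x_0 and apply the update.
f'(x) = 52*x + 42
f'(9.9276) = 52*9.9276 + 42 = 558.2352
x_1 = 9.9276 - 0.001*558.2352 = 9.3694


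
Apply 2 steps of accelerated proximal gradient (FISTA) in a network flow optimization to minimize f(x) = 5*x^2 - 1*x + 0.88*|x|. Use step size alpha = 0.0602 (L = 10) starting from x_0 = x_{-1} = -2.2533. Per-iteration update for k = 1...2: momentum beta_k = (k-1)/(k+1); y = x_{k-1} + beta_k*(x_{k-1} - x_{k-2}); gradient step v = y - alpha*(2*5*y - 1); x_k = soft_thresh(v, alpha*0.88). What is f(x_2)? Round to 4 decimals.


FISTA on f(x) = 5*x^2 - 1*x + 0.88*|x|
L = 10, alpha = 0.0602
Iteration 1: beta = 0.0, y = -2.2533 + 0.0*(-2.2533 + 2.2533) = -2.2533
  grad(y) = -23.533, v = y - alpha*grad = -0.8366
  prox(v) = soft_thresh(-0.8366, 0.053) = -0.7836
Iteration 2: beta = 0.3333, y = -0.7836 + 0.3333*(-0.7836 + 2.2533) = -0.2937
  grad(y) = -3.9375, v = y - alpha*grad = -0.0567
  prox(v) = soft_thresh(-0.0567, 0.053) = -0.0037
f(x_2) = 5*(-0.0037)^2 - 1*(-0.0037) + 0.88*|-0.0037| = 0.0071


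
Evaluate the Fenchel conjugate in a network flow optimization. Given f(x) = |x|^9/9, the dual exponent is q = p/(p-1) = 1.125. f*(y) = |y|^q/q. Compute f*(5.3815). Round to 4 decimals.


The conjugate exponent q satisfies 1/p + 1/q = 1.
p = 9, so q = 9/(9 - 1) = 1.125
|y|^q = 5.3815^1.125 = 6.6415
f*(5.3815) = 6.6415 / 1.125 = 5.9036


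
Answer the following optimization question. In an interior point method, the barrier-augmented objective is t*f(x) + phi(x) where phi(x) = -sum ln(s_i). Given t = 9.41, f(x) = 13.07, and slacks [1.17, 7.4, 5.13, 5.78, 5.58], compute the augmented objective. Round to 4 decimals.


Step 1: Compute log-barrier.
ln values: [0.157, 2.0015, 1.6351, 1.7544, 1.7192]
phi = -(0.157 + 2.0015 + 1.6351 + 1.7544 + 1.7192) = -7.2672
Step 2: Compute augmented objective.
t*f(x) = 9.41*13.07 = 122.9887
Total = 122.9887 - 7.2672 = 115.7215


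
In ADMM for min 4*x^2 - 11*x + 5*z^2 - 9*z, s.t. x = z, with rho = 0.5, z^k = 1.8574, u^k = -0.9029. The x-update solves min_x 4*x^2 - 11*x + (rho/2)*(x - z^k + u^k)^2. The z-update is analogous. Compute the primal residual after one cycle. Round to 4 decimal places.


ADMM iteration with rho = 0.5, z^k = 1.8574, u^k = -0.9029
Step 1: x-update.
Minimize 4*x^2 - 11*x + (0.5/2)*(x - 1.8574 - 0.9029)^2
FOC: (2*4 + 0.5)*x = 11 + 0.5*(1.8574 + 0.9029)
x^{k+1} = 1.4565
Step 2: z-update.
Minimize 5*z^2 - 9*z + (0.5/2)*(1.4565 - z - 0.9029)^2
FOC: (2*5 + 0.5)*z = 9 + 0.5*(1.4565 - 0.9029)
z^{k+1} = 0.8835
Step 3: u-update.
u^{k+1} = -0.9029 + 1.4565 - 0.8835 = -0.3299
Step 4: Primal residual = |1.4565 - 0.8835| = 0.573


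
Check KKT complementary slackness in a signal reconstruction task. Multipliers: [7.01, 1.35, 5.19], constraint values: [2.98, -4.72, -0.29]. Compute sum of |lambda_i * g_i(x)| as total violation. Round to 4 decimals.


KKT complementary slackness check:
lambda_1 * g_1 = 7.01 * 2.98 = 20.8898
lambda_2 * g_2 = 1.35 * -4.72 = -6.372
lambda_3 * g_3 = 5.19 * -0.29 = -1.5051
Total violation = 20.8898 + 6.372 + 1.5051 = 28.7669


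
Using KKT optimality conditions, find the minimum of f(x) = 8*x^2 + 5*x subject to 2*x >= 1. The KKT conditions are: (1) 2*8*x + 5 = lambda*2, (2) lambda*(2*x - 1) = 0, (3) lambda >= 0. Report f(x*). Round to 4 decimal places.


Step 1: Try lambda = 0 (constraint inactive).
x_unc = -5/(2*8) = -0.3125
Check: 2*-0.3125 = -0.625 < 1 -- violated!
Step 2: Constraint must be active: 2*x = 1
x* = 1/2 = 0.5
lambda = (2*8*0.5 + 5)/2 = 6.5
Step 3: Compute optimal value.
f(x*) = 8*0.5^2 + 5*0.5 = 4.5


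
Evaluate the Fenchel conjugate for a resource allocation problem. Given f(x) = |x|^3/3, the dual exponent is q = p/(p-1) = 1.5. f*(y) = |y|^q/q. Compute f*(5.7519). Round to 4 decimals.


The conjugate exponent q satisfies 1/p + 1/q = 1.
p = 3, so q = 3/(3 - 1) = 1.5
|y|^q = 5.7519^1.5 = 13.7949
f*(5.7519) = 13.7949 / 1.5 = 9.1966


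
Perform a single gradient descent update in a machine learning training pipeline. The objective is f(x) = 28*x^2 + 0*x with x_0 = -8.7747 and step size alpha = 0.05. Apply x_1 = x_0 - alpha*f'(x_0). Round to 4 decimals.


We compute the gradient at x_0 and apply the update.
f'(x) = 56*x + 0
f'(-8.7747) = 56*-8.7747 + 0 = -491.3832
x_1 = -8.7747 - 0.05*-491.3832 = 15.7945


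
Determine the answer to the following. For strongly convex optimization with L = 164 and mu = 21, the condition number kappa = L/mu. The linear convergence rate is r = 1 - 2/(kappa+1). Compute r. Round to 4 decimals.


Step 1: Compute the condition number.
kappa = L/mu = 164/21 = 7.8095
Step 2: Compute the convergence rate.
r = 1 - 2/(kappa + 1) = 1 - 2*mu/(L + mu) = (L - mu)/(L + mu) = 143/185 = 0.773


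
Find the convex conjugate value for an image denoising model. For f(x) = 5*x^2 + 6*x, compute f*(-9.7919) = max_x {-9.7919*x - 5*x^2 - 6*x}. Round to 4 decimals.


f*(y) = sup_x {y*x - a*x^2 - b*x} = sup_x {(y-b)*x - a*x^2}
FOC: (y - b) - 2a*x = 0 => x* = (y - b)/(2a)
x* = (-9.7919 - 6)/(2*5) = -1.5792
f*(-9.7919) = (y-b)^2/(4a) = (-9.7919 - 6)^2/(4*5)
= 249.3841/20 = 12.4692


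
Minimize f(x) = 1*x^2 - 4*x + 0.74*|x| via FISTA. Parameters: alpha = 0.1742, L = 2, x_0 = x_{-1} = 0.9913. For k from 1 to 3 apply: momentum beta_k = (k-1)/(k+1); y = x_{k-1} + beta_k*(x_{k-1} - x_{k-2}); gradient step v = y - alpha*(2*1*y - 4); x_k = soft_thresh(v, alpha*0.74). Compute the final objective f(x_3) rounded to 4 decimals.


FISTA on f(x) = 1*x^2 - 4*x + 0.74*|x|
L = 2, alpha = 0.1742
Iteration 1: beta = 0.0, y = 0.9913 + 0.0*(0.9913 - 0.9913) = 0.9913
  grad(y) = -2.0174, v = y - alpha*grad = 1.3427
  prox(v) = soft_thresh(1.3427, 0.1289) = 1.2138
Iteration 2: beta = 0.3333, y = 1.2138 + 0.3333*(1.2138 - 0.9913) = 1.288
  grad(y) = -1.424, v = y - alpha*grad = 1.5361
  prox(v) = soft_thresh(1.5361, 0.1289) = 1.4072
Iteration 3: beta = 0.5, y = 1.4072 + 0.5*(1.4072 - 1.2138) = 1.5038
  grad(y) = -0.9924, v = y - alpha*grad = 1.6767
  prox(v) = soft_thresh(1.6767, 0.1289) = 1.5478
f(x_3) = 1*1.5478^2 - 4*1.5478 + 0.74*|1.5478| = -2.6501


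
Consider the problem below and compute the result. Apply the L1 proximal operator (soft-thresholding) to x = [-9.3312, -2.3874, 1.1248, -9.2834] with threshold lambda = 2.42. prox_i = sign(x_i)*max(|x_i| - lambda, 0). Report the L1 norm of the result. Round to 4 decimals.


Soft-thresholding with lambda = 2.42:
prox(-9.3312) = sign(-9.3312)*max(|-9.3312| - 2.42, 0) = -6.9112
prox(-2.3874) = sign(-2.3874)*max(|-2.3874| - 2.42, 0) = 0.0
prox(1.1248) = sign(1.1248)*max(|1.1248| - 2.42, 0) = 0.0
prox(-9.2834) = sign(-9.2834)*max(|-9.2834| - 2.42, 0) = -6.8634
prox(x) = [-6.9112, 0.0, 0.0, -6.8634]
||prox(x)||_1 = 6.9112 + 0.0 + 0.0 + 6.8634 = 13.7746


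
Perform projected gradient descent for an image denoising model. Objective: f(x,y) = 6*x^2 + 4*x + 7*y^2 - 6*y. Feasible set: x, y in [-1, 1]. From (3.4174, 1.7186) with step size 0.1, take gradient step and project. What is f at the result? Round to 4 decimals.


Step 1: Compute gradient at (3.4174, 1.7186).
grad_x = 2*6*3.4174 + 4 = 45.0088
grad_y = 2*7*1.7186 - 6 = 18.0604
Step 2: Gradient step.
x_raw = 3.4174 - 0.1*45.0088 = -1.0835
y_raw = 1.7186 - 0.1*18.0604 = -0.0874
Step 3: Project onto [-1, 1].
x_proj = clip(-1.0835) = -1.0
y_proj = clip(-0.0874) = -0.0874
Step 4: Evaluate f.
f(-1.0, -0.0874) = 2.5782


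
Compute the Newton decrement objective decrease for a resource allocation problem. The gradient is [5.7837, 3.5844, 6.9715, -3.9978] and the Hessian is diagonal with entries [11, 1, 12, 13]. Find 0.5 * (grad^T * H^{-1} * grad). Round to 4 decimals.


Step 1: H is diagonal, so H^(-1) * g = [0.5258, 3.5844, 0.581, -0.3075].
Step 2: g^T H^(-1) g = sum_i g_i^2 / H_ii
  = (5.7837)^2/11 + (3.5844)^2/1 + (6.9715)^2/12 + (-3.9978)^2/13
  = 3.041 + 12.8479 + 4.0502 + 1.2294 = 21.1685
Step 3: Objective decrease = 0.5 * g^T H^(-1) g = 10.5843


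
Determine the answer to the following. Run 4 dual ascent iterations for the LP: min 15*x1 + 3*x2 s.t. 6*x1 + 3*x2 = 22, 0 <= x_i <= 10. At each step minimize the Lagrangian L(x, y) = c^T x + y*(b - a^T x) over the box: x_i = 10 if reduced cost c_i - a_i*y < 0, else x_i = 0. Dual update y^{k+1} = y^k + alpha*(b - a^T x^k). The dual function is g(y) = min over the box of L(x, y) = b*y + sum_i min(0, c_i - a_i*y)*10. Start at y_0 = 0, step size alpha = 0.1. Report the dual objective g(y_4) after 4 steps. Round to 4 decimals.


Dual ascent for LP: min 15*x1 + 3*x2, 6*x1 + 3*x2 = 22, 0 <= x_i <= 10
Step 1: y^k = 0.0, reduced costs: (15.0, 3.0)
  x^k = (0.0, 0.0), subgradient = b - a^T x = 22.0
  y^{k+1} = 0.0 + 0.1*22.0 = 2.2
Step 2: y^k = 2.2, reduced costs: (1.8, -3.6)
  x^k = (0.0, 10.0), subgradient = b - a^T x = -8.0
  y^{k+1} = 2.2 + 0.1*-8.0 = 1.4
Step 3: y^k = 1.4, reduced costs: (6.6, -1.2)
  x^k = (0.0, 10.0), subgradient = b - a^T x = -8.0
  y^{k+1} = 1.4 + 0.1*-8.0 = 0.6
Step 4: y^k = 0.6, reduced costs: (11.4, 1.2)
  x^k = (0.0, 0.0), subgradient = b - a^T x = 22.0
  y^{k+1} = 0.6 + 0.1*22.0 = 2.8
Dual objective at y_4 = 2.8: reduced costs (-1.8, -5.4), box minimizer x = (10.0, 10.0)
g(y_4) = b*y + (c1 - a1*y)*x1 + (c2 - a2*y)*x2 = 22*2.8 + (-1.8)*10.0 + (-5.4)*10.0 = 61.6 - 18.0 - 54.0 = -10.4


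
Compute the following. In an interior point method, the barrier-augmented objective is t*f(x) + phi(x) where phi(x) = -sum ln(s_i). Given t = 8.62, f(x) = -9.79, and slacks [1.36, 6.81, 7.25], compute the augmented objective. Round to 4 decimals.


Step 1: Compute log-barrier.
ln values: [0.3075, 1.9184, 1.981]
phi = -(0.3075 + 1.9184 + 1.981) = -4.2069
Step 2: Compute augmented objective.
t*f(x) = 8.62*-9.79 = -84.3898
Total = -84.3898 - 4.2069 = -88.5967


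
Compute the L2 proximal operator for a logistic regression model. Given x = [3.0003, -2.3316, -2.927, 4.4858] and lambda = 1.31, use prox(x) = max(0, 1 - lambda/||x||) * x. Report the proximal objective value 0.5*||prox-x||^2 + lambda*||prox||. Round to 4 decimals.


Step 1: Compute ||x||.
||x|| = 6.5672
Step 2: Compute scaling factor.
scale = max(0, 1 - 1.31/6.5672) = 0.8005
Step 3: prox(x) = [2.4018, -1.8665, -2.3431, 3.591]
||prox(x)|| = 5.2572
Step 4: Proximal objective.
0.5*||prox-x||^2 = 0.8581
lambda*||prox|| = 6.8869
Total = 7.745


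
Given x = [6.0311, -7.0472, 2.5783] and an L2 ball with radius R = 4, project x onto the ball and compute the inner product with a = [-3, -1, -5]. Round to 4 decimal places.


Step 1: Compute ||x|| (intermediates to 6 decimals).
||x|| = sqrt(6.0311^2 + (-7.0472)^2 + 2.5783^2) = 9.627296
Step 2: Project.
Since ||x|| > R, scale = R/||x|| = 4/9.627296 = 0.415485, proj(x) = scale * x
proj(x) = [2.505832, -2.928006, 1.071245]
Step 3: Dot product.
a^T * proj(x) = -3*2.505832 - 1*(-2.928006) - 5*1.071245 = -9.9457


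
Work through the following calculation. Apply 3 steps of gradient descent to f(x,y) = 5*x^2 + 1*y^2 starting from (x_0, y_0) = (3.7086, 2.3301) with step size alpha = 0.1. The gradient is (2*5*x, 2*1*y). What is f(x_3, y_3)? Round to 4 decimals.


Gradient descent on f(x,y) = 5*x^2 + 1*y^2.
Starting point: (3.7086, 2.3301), alpha = 0.1
Step 1: grad_x = 2*5*3.7086 = 37.086, grad_y = 2*1*2.3301 = 4.6602
  x_1 = 3.7086 - 0.1*37.086 = 0.0
  y_1 = 2.3301 - 0.1*4.6602 = 1.8641
Step 2: grad_x = 2*5*0.0 = 0.0, grad_y = 2*1*1.8641 = 3.7282
  x_2 = 0.0 - 0.1*0.0 = 0.0
  y_2 = 1.8641 - 0.1*3.7282 = 1.4913
Step 3: grad_x = 2*5*0.0 = 0.0, grad_y = 2*1*1.4913 = 2.9825
  x_3 = 0.0 - 0.1*0.0 = 0.0
  y_3 = 1.4913 - 0.1*2.9825 = 1.193
f(0.0, 1.193) = 5*0.0^2 + 1*1.193^2 = 1.4233
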